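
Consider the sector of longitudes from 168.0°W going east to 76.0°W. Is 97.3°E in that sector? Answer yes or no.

Band width going east from -168.0° to -76.0°: ((-76.0 − -168.0) mod 360) = 92.0°.
Offset of +97.3° east of the west edge: ((97.3 − -168.0) mod 360) = 265.3°.
265.3° > 92.0° ⇒ outside.

No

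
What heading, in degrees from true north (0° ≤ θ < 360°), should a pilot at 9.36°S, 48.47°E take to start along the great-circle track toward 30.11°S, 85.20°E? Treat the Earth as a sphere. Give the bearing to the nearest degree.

126°

Δλ = 85.20 − 48.47 = 36.73°.
θ = atan2( sin Δλ · cos φ₂ , cos φ₁ · sin φ₂ − sin φ₁ · cos φ₂ · cos Δλ )
  = atan2(0.51735, -0.38222) = 126.458° → normalised to [0°, 360°): 126.458°.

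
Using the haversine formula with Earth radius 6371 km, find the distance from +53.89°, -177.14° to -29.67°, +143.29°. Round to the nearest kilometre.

10041 km

Δλ = 143.29 − -177.14 = 320.43°; wrapped into (−180°, 180°]: -39.57°.
Δφ = -29.67 − 53.89 = -83.56°.
a = sin²(Δφ/2) + cos φ₁ · cos φ₂ · sin²(Δλ/2) = 0.502590.
c = 2·atan2(√a, √(1−a)) = 1.57598 rad → d = 6371·c ≈ 10040.54 km.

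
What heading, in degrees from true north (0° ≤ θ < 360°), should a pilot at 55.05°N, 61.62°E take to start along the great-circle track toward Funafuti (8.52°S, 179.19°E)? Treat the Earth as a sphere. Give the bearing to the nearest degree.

72°

Δλ = 179.19 − 61.62 = 117.57°.
θ = atan2( sin Δλ · cos φ₂ , cos φ₁ · sin φ₂ − sin φ₁ · cos φ₂ · cos Δλ )
  = atan2(0.87666, 0.29030) = 71.678° → normalised to [0°, 360°): 71.678°.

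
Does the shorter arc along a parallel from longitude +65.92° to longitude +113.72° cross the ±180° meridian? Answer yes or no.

No

Signed shortest Δλ = ((113.72 − 65.92 + 180) mod 360) − 180 = 47.8°.
Going east by 47.8° from +65.92° reaches +113.72° without touching 180°.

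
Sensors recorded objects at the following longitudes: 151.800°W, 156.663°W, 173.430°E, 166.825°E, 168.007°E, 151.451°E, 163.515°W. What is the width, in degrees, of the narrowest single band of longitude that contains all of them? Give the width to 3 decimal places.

Sort the longitudes: -163.515°, -156.663°, -151.800°, +151.451°, +166.825°, +168.007°, +173.430°.
Eastward gaps between consecutive values (wrapping around): 6.852°, 4.863°, 303.251°, 15.374°, 1.182°, 5.423°, 23.055°.
Largest gap = 303.251° ⇒ minimal covering band is its complement: 360° − 303.251° = 56.749°.
Band runs from +151.451° eastward to -151.800°, crossing the antimeridian.

56.749°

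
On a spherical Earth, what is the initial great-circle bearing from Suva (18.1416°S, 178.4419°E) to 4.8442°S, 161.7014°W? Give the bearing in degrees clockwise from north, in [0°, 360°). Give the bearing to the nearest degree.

58°

Δλ = -161.7014 − 178.4419 = -340.1433°; wrapped into (−180°, 180°]: 19.8567°.
θ = atan2( sin Δλ · cos φ₂ , cos φ₁ · sin φ₂ − sin φ₁ · cos φ₂ · cos Δλ )
  = atan2(0.33846, 0.21156) = 57.992° → normalised to [0°, 360°): 57.992°.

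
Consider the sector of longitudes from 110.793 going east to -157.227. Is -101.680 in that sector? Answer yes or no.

Band width going east from +110.793° to -157.227°: ((-157.227 − 110.793) mod 360) = 91.980°.
Offset of -101.680° east of the west edge: ((-101.680 − 110.793) mod 360) = 147.527°.
147.527° > 91.980° ⇒ outside.

No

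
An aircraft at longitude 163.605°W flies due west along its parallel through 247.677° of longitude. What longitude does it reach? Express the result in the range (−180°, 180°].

Start at -163.605°; shift −247.677° → -411.282°.
-411.282° lies outside (−180°, 180°]; add 360° → -51.282°.

51.282°W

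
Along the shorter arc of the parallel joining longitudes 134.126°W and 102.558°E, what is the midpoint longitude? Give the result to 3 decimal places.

Signed shortest Δλ from -134.126° to +102.558° is -123.316°.
Midpoint longitude = -134.126° + (-123.316°)/2 = -134.126° − 61.658° = -195.784°.
Normalise into (−180°, 180°]: +164.216°.
(The naïve average (-134.126 + +102.558)/2 = -15.784° is on the wrong side of the globe.)

164.216°E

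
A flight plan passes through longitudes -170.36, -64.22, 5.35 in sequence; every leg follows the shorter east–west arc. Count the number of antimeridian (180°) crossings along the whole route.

0

Leg 1: -170.36° → -64.22°, shortest Δλ = 106.14° (east) — does not cross 180°.
Leg 2: -64.22° → +5.35°, shortest Δλ = 69.57° (east) — does not cross 180°.
Total crossings: 0.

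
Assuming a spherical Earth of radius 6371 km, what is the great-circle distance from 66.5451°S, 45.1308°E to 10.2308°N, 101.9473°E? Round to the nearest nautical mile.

Δλ = 101.9473 − 45.1308 = 56.8165°.
Δφ = 10.2308 − -66.5451 = 76.7759°.
a = sin²(Δφ/2) + cos φ₁ · cos φ₂ · sin²(Δλ/2) = 0.474276.
c = 2·atan2(√a, √(1−a)) = 1.51933 rad → d = 6371·c ≈ 9679.63 km ≈ 5226.58 nmi.

5227 nmi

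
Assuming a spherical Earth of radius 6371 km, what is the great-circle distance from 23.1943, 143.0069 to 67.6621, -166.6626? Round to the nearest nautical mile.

3244 nmi

Δλ = -166.6626 − 143.0069 = -309.6695°; wrapped into (−180°, 180°]: 50.3305°.
Δφ = 67.6621 − 23.1943 = 44.4678°.
a = sin²(Δφ/2) + cos φ₁ · cos φ₂ · sin²(Δλ/2) = 0.206347.
c = 2·atan2(√a, √(1−a)) = 0.94307 rad → d = 6371·c ≈ 6008.31 km ≈ 3244.23 nmi.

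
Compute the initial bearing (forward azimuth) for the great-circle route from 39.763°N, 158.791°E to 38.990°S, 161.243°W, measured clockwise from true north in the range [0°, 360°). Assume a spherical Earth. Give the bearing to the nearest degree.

150°

Δλ = -161.243 − 158.791 = -320.034°; wrapped into (−180°, 180°]: 39.966°.
θ = atan2( sin Δλ · cos φ₂ , cos φ₁ · sin φ₂ − sin φ₁ · cos φ₂ · cos Δλ )
  = atan2(0.49926, -0.86468) = 149.998° → normalised to [0°, 360°): 149.998°.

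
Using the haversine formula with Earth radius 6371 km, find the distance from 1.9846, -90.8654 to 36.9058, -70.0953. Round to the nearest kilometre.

Δλ = -70.0953 − -90.8654 = 20.7701°.
Δφ = 36.9058 − 1.9846 = 34.9212°.
a = sin²(Δφ/2) + cos φ₁ · cos φ₂ · sin²(Δλ/2) = 0.115998.
c = 2·atan2(√a, √(1−a)) = 0.69508 rad → d = 6371·c ≈ 4428.34 km.

4428 km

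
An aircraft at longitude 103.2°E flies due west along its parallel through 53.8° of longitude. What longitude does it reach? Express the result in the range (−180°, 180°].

49.4°E

Start at +103.2°; shift −53.8° → +49.4°.
+49.4° already lies in (−180°, 180°].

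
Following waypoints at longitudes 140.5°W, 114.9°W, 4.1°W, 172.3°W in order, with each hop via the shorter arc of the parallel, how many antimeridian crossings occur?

Leg 1: -140.5° → -114.9°, shortest Δλ = 25.6° (east) — does not cross 180°.
Leg 2: -114.9° → -4.1°, shortest Δλ = 110.8° (east) — does not cross 180°.
Leg 3: -4.1° → -172.3°, shortest Δλ = -168.2° (west) — does not cross 180°.
Total crossings: 0.

0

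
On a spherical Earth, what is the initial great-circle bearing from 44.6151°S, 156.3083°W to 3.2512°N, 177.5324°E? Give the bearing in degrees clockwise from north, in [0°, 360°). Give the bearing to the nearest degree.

Δλ = 177.5324 − -156.3083 = 333.8407°; wrapped into (−180°, 180°]: -26.1593°.
θ = atan2( sin Δλ · cos φ₂ , cos φ₁ · sin φ₂ − sin φ₁ · cos φ₂ · cos Δλ )
  = atan2(-0.44016, 0.66976) = -33.313° → normalised to [0°, 360°): 326.687°.

327°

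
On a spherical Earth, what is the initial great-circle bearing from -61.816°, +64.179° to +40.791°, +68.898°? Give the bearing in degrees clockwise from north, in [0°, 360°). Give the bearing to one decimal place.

Δλ = 68.898 − 64.179 = 4.719°.
θ = atan2( sin Δλ · cos φ₂ , cos φ₁ · sin φ₂ − sin φ₁ · cos φ₂ · cos Δλ )
  = atan2(0.06229, 0.97363) = 3.660° → normalised to [0°, 360°): 3.660°.

3.7°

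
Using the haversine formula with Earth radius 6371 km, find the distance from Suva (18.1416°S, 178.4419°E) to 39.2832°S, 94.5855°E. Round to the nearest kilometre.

Δλ = 94.5855 − 178.4419 = -83.8564°.
Δφ = -39.2832 − -18.1416 = -21.1416°.
a = sin²(Δφ/2) + cos φ₁ · cos φ₂ · sin²(Δλ/2) = 0.362069.
c = 2·atan2(√a, √(1−a)) = 1.29131 rad → d = 6371·c ≈ 8226.94 km.

8227 km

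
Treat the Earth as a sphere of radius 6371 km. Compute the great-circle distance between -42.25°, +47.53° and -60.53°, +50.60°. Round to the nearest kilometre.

2043 km

Δλ = 50.60 − 47.53 = 3.07°.
Δφ = -60.53 − -42.25 = -18.28°.
a = sin²(Δφ/2) + cos φ₁ · cos φ₂ · sin²(Δλ/2) = 0.025494.
c = 2·atan2(√a, √(1−a)) = 0.32071 rad → d = 6371·c ≈ 2043.23 km.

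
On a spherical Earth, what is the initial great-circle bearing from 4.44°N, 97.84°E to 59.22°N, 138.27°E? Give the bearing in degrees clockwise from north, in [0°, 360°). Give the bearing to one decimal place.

Δλ = 138.27 − 97.84 = 40.43°.
θ = atan2( sin Δλ · cos φ₂ , cos φ₁ · sin φ₂ − sin φ₁ · cos φ₂ · cos Δλ )
  = atan2(0.33187, 0.82640) = 21.880° → normalised to [0°, 360°): 21.880°.

21.9°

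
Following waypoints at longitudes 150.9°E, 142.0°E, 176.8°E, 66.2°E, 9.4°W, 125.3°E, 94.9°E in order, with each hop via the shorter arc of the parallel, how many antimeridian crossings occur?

0

Leg 1: +150.9° → +142.0°, shortest Δλ = -8.9° (west) — does not cross 180°.
Leg 2: +142.0° → +176.8°, shortest Δλ = 34.8° (east) — does not cross 180°.
Leg 3: +176.8° → +66.2°, shortest Δλ = -110.6° (west) — does not cross 180°.
Leg 4: +66.2° → -9.4°, shortest Δλ = -75.6° (west) — does not cross 180°.
Leg 5: -9.4° → +125.3°, shortest Δλ = 134.7° (east) — does not cross 180°.
Leg 6: +125.3° → +94.9°, shortest Δλ = -30.4° (west) — does not cross 180°.
Total crossings: 0.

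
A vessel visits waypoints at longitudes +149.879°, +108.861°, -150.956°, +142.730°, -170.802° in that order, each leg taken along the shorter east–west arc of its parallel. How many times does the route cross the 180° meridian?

3

Leg 1: +149.879° → +108.861°, shortest Δλ = -41.018° (west) — does not cross 180°.
Leg 2: +108.861° → -150.956°, shortest Δλ = 100.183° (east) — crosses 180°.
Leg 3: -150.956° → +142.730°, shortest Δλ = -66.314° (west) — crosses 180°.
Leg 4: +142.730° → -170.802°, shortest Δλ = 46.468° (east) — crosses 180°.
Total crossings: 3.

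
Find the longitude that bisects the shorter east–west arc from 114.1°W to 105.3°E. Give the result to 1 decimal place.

175.6°E

Signed shortest Δλ from -114.1° to +105.3° is -140.6°.
Midpoint longitude = -114.1° + (-140.6°)/2 = -114.1° − 70.3° = -184.4°.
Normalise into (−180°, 180°]: +175.6°.
(The naïve average (-114.1 + +105.3)/2 = -4.4° is on the wrong side of the globe.)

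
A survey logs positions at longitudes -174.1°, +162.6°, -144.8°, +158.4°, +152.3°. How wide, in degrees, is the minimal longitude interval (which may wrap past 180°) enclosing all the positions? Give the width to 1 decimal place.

Sort the longitudes: -174.1°, -144.8°, +152.3°, +158.4°, +162.6°.
Eastward gaps between consecutive values (wrapping around): 29.3°, 297.1°, 6.1°, 4.2°, 23.3°.
Largest gap = 297.1° ⇒ minimal covering band is its complement: 360° − 297.1° = 62.9°.
Band runs from +152.3° eastward to -144.8°, crossing the antimeridian.

62.9°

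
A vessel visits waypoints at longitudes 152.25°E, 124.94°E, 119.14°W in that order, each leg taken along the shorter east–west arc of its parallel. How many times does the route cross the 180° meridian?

Leg 1: +152.25° → +124.94°, shortest Δλ = -27.31° (west) — does not cross 180°.
Leg 2: +124.94° → -119.14°, shortest Δλ = 115.92° (east) — crosses 180°.
Total crossings: 1.

1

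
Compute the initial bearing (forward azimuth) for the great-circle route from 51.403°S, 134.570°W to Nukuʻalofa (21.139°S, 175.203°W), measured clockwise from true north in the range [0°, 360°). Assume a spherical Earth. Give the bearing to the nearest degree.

Δλ = -175.203 − -134.570 = -40.633°.
θ = atan2( sin Δλ · cos φ₂ , cos φ₁ · sin φ₂ − sin φ₁ · cos φ₂ · cos Δλ )
  = atan2(-0.60739, 0.32823) = -61.613° → normalised to [0°, 360°): 298.387°.

298°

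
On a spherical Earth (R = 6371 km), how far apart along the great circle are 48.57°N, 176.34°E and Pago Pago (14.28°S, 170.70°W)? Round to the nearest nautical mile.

3836 nmi

Δλ = -170.70 − 176.34 = -347.04°; wrapped into (−180°, 180°]: 12.96°.
Δφ = -14.28 − 48.57 = -62.85°.
a = sin²(Δφ/2) + cos φ₁ · cos φ₂ · sin²(Δλ/2) = 0.280007.
c = 2·atan2(√a, √(1−a)) = 1.11521 rad → d = 6371·c ≈ 7105.02 km ≈ 3836.40 nmi.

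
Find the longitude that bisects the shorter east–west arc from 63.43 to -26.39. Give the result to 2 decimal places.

Signed shortest Δλ from +63.43° to -26.39° is -89.82°.
Midpoint longitude = +63.43° + (-89.82°)/2 = +63.43° − 44.91° = +18.52°.

+18.52°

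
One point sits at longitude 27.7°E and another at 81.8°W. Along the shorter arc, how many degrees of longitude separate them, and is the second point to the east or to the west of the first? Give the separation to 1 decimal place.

Raw difference: -81.8 − 27.7 = -109.5°.
Normalise into (−180°, 180°]: -109.5° stays -109.5°.
Negative ⇒ the second point lies to the west; separation 109.5°.

109.5° west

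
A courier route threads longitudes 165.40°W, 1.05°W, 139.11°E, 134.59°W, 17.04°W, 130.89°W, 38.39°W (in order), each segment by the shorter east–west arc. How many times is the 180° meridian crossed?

Leg 1: -165.40° → -1.05°, shortest Δλ = 164.35° (east) — does not cross 180°.
Leg 2: -1.05° → +139.11°, shortest Δλ = 140.16° (east) — does not cross 180°.
Leg 3: +139.11° → -134.59°, shortest Δλ = 86.3° (east) — crosses 180°.
Leg 4: -134.59° → -17.04°, shortest Δλ = 117.55° (east) — does not cross 180°.
Leg 5: -17.04° → -130.89°, shortest Δλ = -113.85° (west) — does not cross 180°.
Leg 6: -130.89° → -38.39°, shortest Δλ = 92.5° (east) — does not cross 180°.
Total crossings: 1.

1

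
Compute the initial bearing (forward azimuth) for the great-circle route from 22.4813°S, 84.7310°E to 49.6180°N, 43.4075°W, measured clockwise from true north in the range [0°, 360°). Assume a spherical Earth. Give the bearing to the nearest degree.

317°

Δλ = -43.4075 − 84.7310 = -128.1385°.
θ = atan2( sin Δλ · cos φ₂ , cos φ₁ · sin φ₂ − sin φ₁ · cos φ₂ · cos Δλ )
  = atan2(-0.50957, 0.55086) = -42.770° → normalised to [0°, 360°): 317.230°.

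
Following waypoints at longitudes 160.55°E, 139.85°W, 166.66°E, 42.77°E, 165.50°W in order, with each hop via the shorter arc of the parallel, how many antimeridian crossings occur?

Leg 1: +160.55° → -139.85°, shortest Δλ = 59.6° (east) — crosses 180°.
Leg 2: -139.85° → +166.66°, shortest Δλ = -53.49° (west) — crosses 180°.
Leg 3: +166.66° → +42.77°, shortest Δλ = -123.89° (west) — does not cross 180°.
Leg 4: +42.77° → -165.50°, shortest Δλ = 151.73° (east) — crosses 180°.
Total crossings: 3.

3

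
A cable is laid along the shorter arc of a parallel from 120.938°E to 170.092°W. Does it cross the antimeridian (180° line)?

Yes

Naïve |-170.092 − 120.938| = 291.03° > 180°, so the shorter arc goes the other way round — across 180°.
Signed shortest Δλ = ((-170.092 − 120.938 + 180) mod 360) − 180 = 68.97°.
Going east by 68.97° from +120.938° passes through 180° before reaching -170.092°.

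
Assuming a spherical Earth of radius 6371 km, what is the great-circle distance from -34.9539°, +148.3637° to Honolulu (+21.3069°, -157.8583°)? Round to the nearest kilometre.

8443 km

Δλ = -157.8583 − 148.3637 = -306.2220°; wrapped into (−180°, 180°]: 53.7780°.
Δφ = 21.3069 − -34.9539 = 56.2608°.
a = sin²(Δφ/2) + cos φ₁ · cos φ₂ · sin²(Δλ/2) = 0.378480.
c = 2·atan2(√a, √(1−a)) = 1.32530 rad → d = 6371·c ≈ 8443.47 km.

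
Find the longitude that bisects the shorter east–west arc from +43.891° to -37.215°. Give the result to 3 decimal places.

+3.338°

Signed shortest Δλ from +43.891° to -37.215° is -81.106°.
Midpoint longitude = +43.891° + (-81.106°)/2 = +43.891° − 40.553° = +3.338°.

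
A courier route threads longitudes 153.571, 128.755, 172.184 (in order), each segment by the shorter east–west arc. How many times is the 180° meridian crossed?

Leg 1: +153.571° → +128.755°, shortest Δλ = -24.816° (west) — does not cross 180°.
Leg 2: +128.755° → +172.184°, shortest Δλ = 43.429° (east) — does not cross 180°.
Total crossings: 0.

0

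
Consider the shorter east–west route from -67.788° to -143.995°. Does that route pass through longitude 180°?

Signed shortest Δλ = ((-143.995 − -67.788 + 180) mod 360) − 180 = -76.207°.
Going west by 76.207° from -67.788° reaches -143.995° without touching 180°.

No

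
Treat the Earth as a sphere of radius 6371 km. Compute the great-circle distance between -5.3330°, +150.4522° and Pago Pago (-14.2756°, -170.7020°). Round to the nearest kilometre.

Δλ = -170.7020 − 150.4522 = -321.1542°; wrapped into (−180°, 180°]: 38.8458°.
Δφ = -14.2756 − -5.3330 = -8.9426°.
a = sin²(Δφ/2) + cos φ₁ · cos φ₂ · sin²(Δλ/2) = 0.112781.
c = 2·atan2(√a, √(1−a)) = 0.68497 rad → d = 6371·c ≈ 4363.94 km.

4364 km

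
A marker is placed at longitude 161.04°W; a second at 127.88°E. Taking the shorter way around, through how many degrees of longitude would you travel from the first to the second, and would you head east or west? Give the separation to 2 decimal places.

Raw difference: 127.88 − -161.04 = 288.92°.
Normalise into (−180°, 180°]: 288.92° − 360° = -71.08°.
Negative ⇒ the second point lies to the west; separation 71.08°.

71.08° west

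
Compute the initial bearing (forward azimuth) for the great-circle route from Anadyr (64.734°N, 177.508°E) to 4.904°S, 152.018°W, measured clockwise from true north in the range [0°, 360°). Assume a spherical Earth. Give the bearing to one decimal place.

Δλ = -152.018 − 177.508 = -329.526°; wrapped into (−180°, 180°]: 30.474°.
θ = atan2( sin Δλ · cos φ₂ , cos φ₁ · sin φ₂ − sin φ₁ · cos φ₂ · cos Δλ )
  = atan2(0.50529, -0.81304) = 148.140° → normalised to [0°, 360°): 148.140°.

148.1°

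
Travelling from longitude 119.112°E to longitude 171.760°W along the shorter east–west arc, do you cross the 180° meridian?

Yes

Naïve |-171.760 − 119.112| = 290.872° > 180°, so the shorter arc goes the other way round — across 180°.
Signed shortest Δλ = ((-171.760 − 119.112 + 180) mod 360) − 180 = 69.128°.
Going east by 69.128° from +119.112° passes through 180° before reaching -171.760°.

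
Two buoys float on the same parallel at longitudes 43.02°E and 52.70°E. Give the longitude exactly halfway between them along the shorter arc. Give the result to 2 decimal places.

47.86°E

Signed shortest Δλ from +43.02° to +52.70° is +9.68°.
Midpoint longitude = +43.02° + (+9.68°)/2 = +43.02° + 4.84° = +47.86°.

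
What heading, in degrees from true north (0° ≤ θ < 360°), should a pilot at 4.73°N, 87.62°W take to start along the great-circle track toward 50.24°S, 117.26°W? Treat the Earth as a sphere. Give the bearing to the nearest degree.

201°

Δλ = -117.26 − -87.62 = -29.64°.
θ = atan2( sin Δλ · cos φ₂ , cos φ₁ · sin φ₂ − sin φ₁ · cos φ₂ · cos Δλ )
  = atan2(-0.31630, -0.81195) = -158.716° → normalised to [0°, 360°): 201.284°.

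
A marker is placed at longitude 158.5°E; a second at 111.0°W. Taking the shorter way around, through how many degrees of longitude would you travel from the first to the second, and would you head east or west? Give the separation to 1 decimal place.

90.5° east

Raw difference: -111.0 − 158.5 = -269.5°.
Normalise into (−180°, 180°]: -269.5° + 360° = 90.5°.
Positive ⇒ the second point lies to the east; separation 90.5°.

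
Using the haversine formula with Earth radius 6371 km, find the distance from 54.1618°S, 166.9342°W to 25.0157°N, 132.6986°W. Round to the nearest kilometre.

Δλ = -132.6986 − -166.9342 = 34.2356°.
Δφ = 25.0157 − -54.1618 = 79.1775°.
a = sin²(Δφ/2) + cos φ₁ · cos φ₂ · sin²(Δλ/2) = 0.452082.
c = 2·atan2(√a, √(1−a)) = 1.47481 rad → d = 6371·c ≈ 9396.04 km.

9396 km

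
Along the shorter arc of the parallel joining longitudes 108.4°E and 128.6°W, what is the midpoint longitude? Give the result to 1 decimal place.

Signed shortest Δλ from +108.4° to -128.6° is +123.0°.
Midpoint longitude = +108.4° + (+123.0°)/2 = +108.4° + 61.5° = +169.9°.
(The naïve average (+108.4 + -128.6)/2 = -10.1° is on the wrong side of the globe.)

169.9°E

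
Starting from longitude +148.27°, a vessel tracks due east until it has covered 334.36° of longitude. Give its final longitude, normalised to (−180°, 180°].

Start at +148.27°; shift +334.36° → +482.63°.
+482.63° lies outside (−180°, 180°]; subtract 360° → +122.63°.

+122.63°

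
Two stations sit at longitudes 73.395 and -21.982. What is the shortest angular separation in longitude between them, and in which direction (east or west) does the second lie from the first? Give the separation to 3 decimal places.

Raw difference: -21.982 − 73.395 = -95.377°.
Normalise into (−180°, 180°]: -95.377° stays -95.377°.
Negative ⇒ the second point lies to the west; separation 95.377°.

95.377° west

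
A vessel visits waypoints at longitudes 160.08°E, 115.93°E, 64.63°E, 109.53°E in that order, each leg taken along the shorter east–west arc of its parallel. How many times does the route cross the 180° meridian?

Leg 1: +160.08° → +115.93°, shortest Δλ = -44.15° (west) — does not cross 180°.
Leg 2: +115.93° → +64.63°, shortest Δλ = -51.3° (west) — does not cross 180°.
Leg 3: +64.63° → +109.53°, shortest Δλ = 44.9° (east) — does not cross 180°.
Total crossings: 0.

0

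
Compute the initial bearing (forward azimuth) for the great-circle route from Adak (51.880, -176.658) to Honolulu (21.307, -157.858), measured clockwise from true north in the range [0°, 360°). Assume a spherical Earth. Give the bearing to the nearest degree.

147°

Δλ = -157.858 − -176.658 = 18.800°.
θ = atan2( sin Δλ · cos φ₂ , cos φ₁ · sin φ₂ − sin φ₁ · cos φ₂ · cos Δλ )
  = atan2(0.30024, -0.46953) = 147.404° → normalised to [0°, 360°): 147.404°.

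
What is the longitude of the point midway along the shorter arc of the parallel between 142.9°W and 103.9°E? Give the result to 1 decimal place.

160.5°E

Signed shortest Δλ from -142.9° to +103.9° is -113.2°.
Midpoint longitude = -142.9° + (-113.2°)/2 = -142.9° − 56.6° = -199.5°.
Normalise into (−180°, 180°]: +160.5°.
(The naïve average (-142.9 + +103.9)/2 = -19.5° is on the wrong side of the globe.)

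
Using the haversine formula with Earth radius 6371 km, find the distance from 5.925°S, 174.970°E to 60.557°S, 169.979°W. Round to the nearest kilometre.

Δλ = -169.979 − 174.970 = -344.949°; wrapped into (−180°, 180°]: 15.051°.
Δφ = -60.557 − -5.925 = -54.632°.
a = sin²(Δφ/2) + cos φ₁ · cos φ₂ · sin²(Δλ/2) = 0.218973.
c = 2·atan2(√a, √(1−a)) = 0.97393 rad → d = 6371·c ≈ 6204.91 km.

6205 km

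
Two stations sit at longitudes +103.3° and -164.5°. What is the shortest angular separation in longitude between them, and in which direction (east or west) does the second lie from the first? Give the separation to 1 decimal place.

Raw difference: -164.5 − 103.3 = -267.8°.
Normalise into (−180°, 180°]: -267.8° + 360° = 92.2°.
Positive ⇒ the second point lies to the east; separation 92.2°.

92.2° east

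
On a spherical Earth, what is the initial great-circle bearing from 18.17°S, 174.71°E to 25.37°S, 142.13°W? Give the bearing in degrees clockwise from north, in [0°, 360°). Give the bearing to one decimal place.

Δλ = -142.13 − 174.71 = -316.84°; wrapped into (−180°, 180°]: 43.16°.
θ = atan2( sin Δλ · cos φ₂ , cos φ₁ · sin φ₂ − sin φ₁ · cos φ₂ · cos Δλ )
  = atan2(0.61807, -0.20157) = 108.062° → normalised to [0°, 360°): 108.062°.

108.1°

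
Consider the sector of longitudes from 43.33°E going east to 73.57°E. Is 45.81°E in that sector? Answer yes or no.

Yes

Band width going east from +43.33° to +73.57°: ((73.57 − 43.33) mod 360) = 30.24°.
Offset of +45.81° east of the west edge: ((45.81 − 43.33) mod 360) = 2.48°.
2.48° ≤ 30.24° ⇒ inside.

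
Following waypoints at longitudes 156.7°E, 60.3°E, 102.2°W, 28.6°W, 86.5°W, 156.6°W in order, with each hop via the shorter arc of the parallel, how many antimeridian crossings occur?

Leg 1: +156.7° → +60.3°, shortest Δλ = -96.4° (west) — does not cross 180°.
Leg 2: +60.3° → -102.2°, shortest Δλ = -162.5° (west) — does not cross 180°.
Leg 3: -102.2° → -28.6°, shortest Δλ = 73.6° (east) — does not cross 180°.
Leg 4: -28.6° → -86.5°, shortest Δλ = -57.9° (west) — does not cross 180°.
Leg 5: -86.5° → -156.6°, shortest Δλ = -70.1° (west) — does not cross 180°.
Total crossings: 0.

0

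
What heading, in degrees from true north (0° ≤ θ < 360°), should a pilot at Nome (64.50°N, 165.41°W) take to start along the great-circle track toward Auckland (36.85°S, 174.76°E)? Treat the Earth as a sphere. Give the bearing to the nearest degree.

196°

Δλ = 174.76 − -165.41 = 340.17°; wrapped into (−180°, 180°]: -19.83°.
θ = atan2( sin Δλ · cos φ₂ , cos φ₁ · sin φ₂ − sin φ₁ · cos φ₂ · cos Δλ )
  = atan2(-0.27146, -0.93762) = -163.853° → normalised to [0°, 360°): 196.147°.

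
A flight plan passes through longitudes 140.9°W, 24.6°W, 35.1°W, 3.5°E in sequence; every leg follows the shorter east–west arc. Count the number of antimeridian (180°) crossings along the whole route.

0

Leg 1: -140.9° → -24.6°, shortest Δλ = 116.3° (east) — does not cross 180°.
Leg 2: -24.6° → -35.1°, shortest Δλ = -10.5° (west) — does not cross 180°.
Leg 3: -35.1° → +3.5°, shortest Δλ = 38.6° (east) — does not cross 180°.
Total crossings: 0.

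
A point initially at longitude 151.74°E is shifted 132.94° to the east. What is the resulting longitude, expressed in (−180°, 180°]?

Start at +151.74°; shift +132.94° → +284.68°.
+284.68° lies outside (−180°, 180°]; subtract 360° → -75.32°.

75.32°W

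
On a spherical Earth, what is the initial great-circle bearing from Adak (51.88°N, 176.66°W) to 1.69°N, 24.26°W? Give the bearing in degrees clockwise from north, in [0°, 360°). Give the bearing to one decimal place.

Δλ = -24.26 − -176.66 = 152.40°.
θ = atan2( sin Δλ · cos φ₂ , cos φ₁ · sin φ₂ − sin φ₁ · cos φ₂ · cos Δλ )
  = atan2(0.46309, 0.71510) = 32.927° → normalised to [0°, 360°): 32.927°.

32.9°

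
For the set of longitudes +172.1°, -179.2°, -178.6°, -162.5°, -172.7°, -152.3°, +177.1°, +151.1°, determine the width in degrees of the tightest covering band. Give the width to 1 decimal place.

Sort the longitudes: -179.2°, -178.6°, -172.7°, -162.5°, -152.3°, +151.1°, +172.1°, +177.1°.
Eastward gaps between consecutive values (wrapping around): 0.6°, 5.9°, 10.2°, 10.2°, 303.4°, 21.0°, 5.0°, 3.7°.
Largest gap = 303.4° ⇒ minimal covering band is its complement: 360° − 303.4° = 56.6°.
Band runs from +151.1° eastward to -152.3°, crossing the antimeridian.

56.6°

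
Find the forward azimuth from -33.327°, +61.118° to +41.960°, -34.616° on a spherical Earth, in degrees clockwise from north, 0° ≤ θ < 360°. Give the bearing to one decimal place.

305.0°

Δλ = -34.616 − 61.118 = -95.734°.
θ = atan2( sin Δλ · cos φ₂ , cos φ₁ · sin φ₂ − sin φ₁ · cos φ₂ · cos Δλ )
  = atan2(-0.73989, 0.51784) = -55.012° → normalised to [0°, 360°): 304.988°.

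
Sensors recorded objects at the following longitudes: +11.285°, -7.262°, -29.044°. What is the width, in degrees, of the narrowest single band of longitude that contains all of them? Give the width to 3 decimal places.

40.329°

Sort the longitudes: -29.044°, -7.262°, +11.285°.
Eastward gaps between consecutive values (wrapping around): 21.782°, 18.547°, 319.671°.
Largest gap = 319.671° ⇒ minimal covering band is its complement: 360° − 319.671° = 40.329°.
Band runs from -29.044° eastward to +11.285°.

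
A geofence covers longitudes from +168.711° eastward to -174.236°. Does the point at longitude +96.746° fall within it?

Band width going east from +168.711° to -174.236°: ((-174.236 − 168.711) mod 360) = 17.053°.
Offset of +96.746° east of the west edge: ((96.746 − 168.711) mod 360) = 288.035°.
288.035° > 17.053° ⇒ outside.

No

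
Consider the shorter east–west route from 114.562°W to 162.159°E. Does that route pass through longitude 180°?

Naïve |162.159 − -114.562| = 276.721° > 180°, so the shorter arc goes the other way round — across 180°.
Signed shortest Δλ = ((162.159 − -114.562 + 180) mod 360) − 180 = -83.279°.
Going west by 83.279° from -114.562° passes through 180° before reaching +162.159°.

Yes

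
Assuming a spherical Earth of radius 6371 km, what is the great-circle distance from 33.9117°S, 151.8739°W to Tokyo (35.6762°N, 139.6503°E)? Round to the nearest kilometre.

10505 km

Δλ = 139.6503 − -151.8739 = 291.5242°; wrapped into (−180°, 180°]: -68.4758°.
Δφ = 35.6762 − -33.9117 = 69.5879°.
a = sin²(Δφ/2) + cos φ₁ · cos φ₂ · sin²(Δλ/2) = 0.539018.
c = 2·atan2(√a, √(1−a)) = 1.64891 rad → d = 6371·c ≈ 10505.22 km.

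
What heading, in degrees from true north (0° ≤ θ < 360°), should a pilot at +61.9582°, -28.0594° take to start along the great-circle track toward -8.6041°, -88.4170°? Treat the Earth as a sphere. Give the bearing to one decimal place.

Δλ = -88.4170 − -28.0594 = -60.3576°.
θ = atan2( sin Δλ · cos φ₂ , cos φ₁ · sin φ₂ − sin φ₁ · cos φ₂ · cos Δλ )
  = atan2(-0.85935, -0.50194) = -120.289° → normalised to [0°, 360°): 239.711°.

239.7°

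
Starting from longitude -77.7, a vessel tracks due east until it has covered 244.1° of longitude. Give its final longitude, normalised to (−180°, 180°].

Start at -77.7°; shift +244.1° → +166.4°.
+166.4° already lies in (−180°, 180°].

+166.4°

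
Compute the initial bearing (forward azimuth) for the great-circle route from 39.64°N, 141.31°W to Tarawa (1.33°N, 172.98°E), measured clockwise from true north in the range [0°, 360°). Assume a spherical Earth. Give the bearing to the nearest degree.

239°

Δλ = 172.98 − -141.31 = 314.29°; wrapped into (−180°, 180°]: -45.71°.
θ = atan2( sin Δλ · cos φ₂ , cos φ₁ · sin φ₂ − sin φ₁ · cos φ₂ · cos Δλ )
  = atan2(-0.71562, -0.42749) = -120.853° → normalised to [0°, 360°): 239.147°.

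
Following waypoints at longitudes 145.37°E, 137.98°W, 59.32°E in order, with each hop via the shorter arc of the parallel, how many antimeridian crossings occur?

Leg 1: +145.37° → -137.98°, shortest Δλ = 76.65° (east) — crosses 180°.
Leg 2: -137.98° → +59.32°, shortest Δλ = -162.7° (west) — crosses 180°.
Total crossings: 2.

2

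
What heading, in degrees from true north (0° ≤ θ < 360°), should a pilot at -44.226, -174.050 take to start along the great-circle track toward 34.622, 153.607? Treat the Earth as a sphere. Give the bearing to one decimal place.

333.7°

Δλ = 153.607 − -174.050 = 327.657°; wrapped into (−180°, 180°]: -32.343°.
θ = atan2( sin Δλ · cos φ₂ , cos φ₁ · sin φ₂ − sin φ₁ · cos φ₂ · cos Δλ )
  = atan2(-0.44025, 0.89207) = -26.267° → normalised to [0°, 360°): 333.733°.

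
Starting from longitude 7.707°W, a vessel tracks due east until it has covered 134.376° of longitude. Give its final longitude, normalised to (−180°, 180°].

Start at -7.707°; shift +134.376° → +126.669°.
+126.669° already lies in (−180°, 180°].

126.669°E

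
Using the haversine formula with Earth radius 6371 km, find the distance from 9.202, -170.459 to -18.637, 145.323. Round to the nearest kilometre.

Δλ = 145.323 − -170.459 = 315.782°; wrapped into (−180°, 180°]: -44.218°.
Δφ = -18.637 − 9.202 = -27.839°.
a = sin²(Δφ/2) + cos φ₁ · cos φ₂ · sin²(Δλ/2) = 0.190367.
c = 2·atan2(√a, √(1−a)) = 0.90299 rad → d = 6371·c ≈ 5752.94 km.

5753 km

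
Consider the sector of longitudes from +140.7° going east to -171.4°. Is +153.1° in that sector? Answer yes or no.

Band width going east from +140.7° to -171.4°: ((-171.4 − 140.7) mod 360) = 47.9°.
Offset of +153.1° east of the west edge: ((153.1 − 140.7) mod 360) = 12.4°.
12.4° ≤ 47.9° ⇒ inside.

Yes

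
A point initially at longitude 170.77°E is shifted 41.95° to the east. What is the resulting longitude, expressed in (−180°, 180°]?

147.28°W

Start at +170.77°; shift +41.95° → +212.72°.
+212.72° lies outside (−180°, 180°]; subtract 360° → -147.28°.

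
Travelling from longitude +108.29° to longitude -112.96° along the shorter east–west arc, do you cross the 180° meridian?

Naïve |-112.96 − 108.29| = 221.25° > 180°, so the shorter arc goes the other way round — across 180°.
Signed shortest Δλ = ((-112.96 − 108.29 + 180) mod 360) − 180 = 138.75°.
Going east by 138.75° from +108.29° passes through 180° before reaching -112.96°.

Yes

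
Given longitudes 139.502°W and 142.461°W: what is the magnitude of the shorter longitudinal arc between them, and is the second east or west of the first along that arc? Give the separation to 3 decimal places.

Raw difference: -142.461 − -139.502 = -2.959°.
Normalise into (−180°, 180°]: -2.959° stays -2.959°.
Negative ⇒ the second point lies to the west; separation 2.959°.

2.959° west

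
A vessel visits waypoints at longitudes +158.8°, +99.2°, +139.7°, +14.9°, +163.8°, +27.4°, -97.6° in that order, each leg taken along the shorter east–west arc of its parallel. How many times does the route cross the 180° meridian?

0

Leg 1: +158.8° → +99.2°, shortest Δλ = -59.6° (west) — does not cross 180°.
Leg 2: +99.2° → +139.7°, shortest Δλ = 40.5° (east) — does not cross 180°.
Leg 3: +139.7° → +14.9°, shortest Δλ = -124.8° (west) — does not cross 180°.
Leg 4: +14.9° → +163.8°, shortest Δλ = 148.9° (east) — does not cross 180°.
Leg 5: +163.8° → +27.4°, shortest Δλ = -136.4° (west) — does not cross 180°.
Leg 6: +27.4° → -97.6°, shortest Δλ = -125.0° (west) — does not cross 180°.
Total crossings: 0.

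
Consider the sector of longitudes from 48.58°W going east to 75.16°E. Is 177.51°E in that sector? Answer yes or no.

Band width going east from -48.58° to +75.16°: ((75.16 − -48.58) mod 360) = 123.74°.
Offset of +177.51° east of the west edge: ((177.51 − -48.58) mod 360) = 226.09°.
226.09° > 123.74° ⇒ outside.

No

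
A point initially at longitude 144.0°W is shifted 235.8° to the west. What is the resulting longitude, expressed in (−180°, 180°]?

19.8°W

Start at -144.0°; shift −235.8° → -379.8°.
-379.8° lies outside (−180°, 180°]; add 360° → -19.8°.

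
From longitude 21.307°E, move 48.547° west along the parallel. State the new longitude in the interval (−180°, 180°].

27.240°W

Start at +21.307°; shift −48.547° → -27.240°.
-27.240° already lies in (−180°, 180°].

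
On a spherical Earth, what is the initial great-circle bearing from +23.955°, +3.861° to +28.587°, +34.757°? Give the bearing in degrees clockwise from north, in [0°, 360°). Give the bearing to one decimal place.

73.8°

Δλ = 34.757 − 3.861 = 30.896°.
θ = atan2( sin Δλ · cos φ₂ , cos φ₁ · sin φ₂ − sin φ₁ · cos φ₂ · cos Δλ )
  = atan2(0.45088, 0.13135) = 73.759° → normalised to [0°, 360°): 73.759°.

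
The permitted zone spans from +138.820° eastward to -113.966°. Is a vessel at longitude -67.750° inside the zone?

Band width going east from +138.820° to -113.966°: ((-113.966 − 138.820) mod 360) = 107.214°.
Offset of -67.750° east of the west edge: ((-67.750 − 138.820) mod 360) = 153.430°.
153.430° > 107.214° ⇒ outside.

No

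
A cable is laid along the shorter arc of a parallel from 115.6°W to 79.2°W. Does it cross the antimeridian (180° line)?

No

Signed shortest Δλ = ((-79.2 − -115.6 + 180) mod 360) − 180 = 36.4°.
Going east by 36.4° from -115.6° reaches -79.2° without touching 180°.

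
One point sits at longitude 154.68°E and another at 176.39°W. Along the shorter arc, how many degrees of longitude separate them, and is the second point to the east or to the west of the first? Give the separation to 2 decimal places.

28.93° east

Raw difference: -176.39 − 154.68 = -331.07°.
Normalise into (−180°, 180°]: -331.07° + 360° = 28.93°.
Positive ⇒ the second point lies to the east; separation 28.93°.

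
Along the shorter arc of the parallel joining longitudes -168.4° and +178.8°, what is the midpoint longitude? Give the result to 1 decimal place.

Signed shortest Δλ from -168.4° to +178.8° is -12.8°.
Midpoint longitude = -168.4° + (-12.8°)/2 = -168.4° − 6.4° = -174.8°.
(The naïve average (-168.4 + +178.8)/2 = 5.2° is on the wrong side of the globe.)

-174.8°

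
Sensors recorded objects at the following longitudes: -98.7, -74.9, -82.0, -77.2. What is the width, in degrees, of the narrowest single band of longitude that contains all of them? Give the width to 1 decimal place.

Sort the longitudes: -98.7°, -82.0°, -77.2°, -74.9°.
Eastward gaps between consecutive values (wrapping around): 16.7°, 4.8°, 2.3°, 336.2°.
Largest gap = 336.2° ⇒ minimal covering band is its complement: 360° − 336.2° = 23.8°.
Band runs from -98.7° eastward to -74.9°.

23.8°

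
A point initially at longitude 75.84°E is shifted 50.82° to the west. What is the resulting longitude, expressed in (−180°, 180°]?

Start at +75.84°; shift −50.82° → +25.02°.
+25.02° already lies in (−180°, 180°].

25.02°E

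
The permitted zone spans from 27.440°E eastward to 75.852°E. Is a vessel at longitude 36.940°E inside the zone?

Yes

Band width going east from +27.440° to +75.852°: ((75.852 − 27.440) mod 360) = 48.412°.
Offset of +36.940° east of the west edge: ((36.940 − 27.440) mod 360) = 9.500°.
9.500° ≤ 48.412° ⇒ inside.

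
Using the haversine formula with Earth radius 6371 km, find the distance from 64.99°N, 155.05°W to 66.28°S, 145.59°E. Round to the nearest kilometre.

15344 km

Δλ = 145.59 − -155.05 = 300.64°; wrapped into (−180°, 180°]: -59.36°.
Δφ = -66.28 − 64.99 = -131.27°.
a = sin²(Δφ/2) + cos φ₁ · cos φ₂ · sin²(Δλ/2) = 0.871501.
c = 2·atan2(√a, √(1−a)) = 2.40834 rad → d = 6371·c ≈ 15343.55 km.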